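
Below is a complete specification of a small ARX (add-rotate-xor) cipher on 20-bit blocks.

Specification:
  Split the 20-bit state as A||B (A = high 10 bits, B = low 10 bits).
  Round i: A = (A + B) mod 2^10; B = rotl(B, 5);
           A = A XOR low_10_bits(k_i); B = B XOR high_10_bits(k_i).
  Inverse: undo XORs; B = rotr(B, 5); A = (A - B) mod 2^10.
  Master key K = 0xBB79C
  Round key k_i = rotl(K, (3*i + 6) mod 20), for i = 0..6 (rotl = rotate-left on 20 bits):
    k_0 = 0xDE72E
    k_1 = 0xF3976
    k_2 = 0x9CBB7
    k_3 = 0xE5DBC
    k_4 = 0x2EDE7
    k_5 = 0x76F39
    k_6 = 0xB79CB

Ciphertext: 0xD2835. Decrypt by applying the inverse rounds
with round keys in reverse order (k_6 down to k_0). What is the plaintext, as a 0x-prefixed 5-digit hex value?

s_0 = ciphertext = 0xD2835
s_1 = InvRound(s_0, k_6) = 0x42977
s_2 = InvRound(s_1, k_5) = 0x2B985
s_3 = InvRound(s_2, k_4) = 0x603C9
s_4 = InvRound(s_3, k_3) = 0x1EBC2
s_5 = InvRound(s_4, k_2) = 0x7020D
s_6 = InvRound(s_5, k_1) = 0x1206E
s_7 = InvRound(s_6, k_0) = 0x1BAF8

0x1BAF8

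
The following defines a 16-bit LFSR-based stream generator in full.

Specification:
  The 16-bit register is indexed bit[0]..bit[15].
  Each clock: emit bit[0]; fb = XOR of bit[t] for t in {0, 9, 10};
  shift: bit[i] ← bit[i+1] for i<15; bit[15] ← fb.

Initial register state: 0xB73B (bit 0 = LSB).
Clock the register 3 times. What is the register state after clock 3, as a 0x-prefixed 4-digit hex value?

reg_0 = 0xB73B
clock 1: out=1, reg = 0xDB9D
clock 2: out=1, reg = 0x6DCE
clock 3: out=0, reg = 0xB6E7

0xB6E7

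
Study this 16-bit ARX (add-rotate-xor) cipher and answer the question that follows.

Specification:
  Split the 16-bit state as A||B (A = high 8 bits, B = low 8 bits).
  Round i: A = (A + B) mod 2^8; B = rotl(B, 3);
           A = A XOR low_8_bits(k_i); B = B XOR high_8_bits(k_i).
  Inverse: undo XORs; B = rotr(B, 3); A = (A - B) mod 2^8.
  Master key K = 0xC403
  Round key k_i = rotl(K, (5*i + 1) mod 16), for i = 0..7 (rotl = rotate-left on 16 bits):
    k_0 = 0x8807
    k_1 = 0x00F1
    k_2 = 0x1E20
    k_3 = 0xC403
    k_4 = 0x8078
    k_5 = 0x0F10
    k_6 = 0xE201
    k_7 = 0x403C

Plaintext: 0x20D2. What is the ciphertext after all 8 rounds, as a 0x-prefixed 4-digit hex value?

0x5615

s_0 = plaintext = 0x20D2
s_1 = Round(s_0, k_0) = 0xF51E
s_2 = Round(s_1, k_1) = 0xE2F0
s_3 = Round(s_2, k_2) = 0xF299
s_4 = Round(s_3, k_3) = 0x8808
s_5 = Round(s_4, k_4) = 0xE8C0
s_6 = Round(s_5, k_5) = 0xB809
s_7 = Round(s_6, k_6) = 0xC0AA
s_8 = Round(s_7, k_7) = 0x5615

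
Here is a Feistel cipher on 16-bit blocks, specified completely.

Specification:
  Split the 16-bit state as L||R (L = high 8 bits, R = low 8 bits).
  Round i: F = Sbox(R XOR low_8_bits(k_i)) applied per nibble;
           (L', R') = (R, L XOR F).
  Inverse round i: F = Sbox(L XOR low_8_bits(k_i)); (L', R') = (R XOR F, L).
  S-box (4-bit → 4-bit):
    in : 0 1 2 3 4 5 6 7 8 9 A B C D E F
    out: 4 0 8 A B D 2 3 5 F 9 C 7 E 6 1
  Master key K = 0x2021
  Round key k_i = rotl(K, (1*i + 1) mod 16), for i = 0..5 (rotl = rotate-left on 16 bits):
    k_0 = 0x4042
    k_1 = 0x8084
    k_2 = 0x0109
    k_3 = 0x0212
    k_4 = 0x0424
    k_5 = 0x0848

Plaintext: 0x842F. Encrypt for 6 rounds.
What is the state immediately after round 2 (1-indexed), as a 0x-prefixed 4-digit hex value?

0xAAA9

s_0 = plaintext = 0x842F
s_1 = Round(s_0, k_0) = 0x2FAA
s_2 = Round(s_1, k_1) = 0xAAA9
s_3 = Round(s_2, k_2) = 0xA93E
s_4 = Round(s_3, k_3) = 0x3E2E
s_5 = Round(s_4, k_4) = 0x2E77
s_6 = Round(s_5, k_5) = 0x778F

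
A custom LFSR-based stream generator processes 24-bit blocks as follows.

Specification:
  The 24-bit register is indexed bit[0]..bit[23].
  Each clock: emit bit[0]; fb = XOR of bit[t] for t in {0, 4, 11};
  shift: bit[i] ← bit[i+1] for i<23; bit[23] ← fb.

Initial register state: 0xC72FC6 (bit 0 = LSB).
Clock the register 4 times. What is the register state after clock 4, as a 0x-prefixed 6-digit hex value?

0xFC72FC

reg_0 = 0xC72FC6
clock 1: out=0, reg = 0xE397E3
clock 2: out=1, reg = 0xF1CBF1
clock 3: out=1, reg = 0xF8E5F8
clock 4: out=0, reg = 0xFC72FC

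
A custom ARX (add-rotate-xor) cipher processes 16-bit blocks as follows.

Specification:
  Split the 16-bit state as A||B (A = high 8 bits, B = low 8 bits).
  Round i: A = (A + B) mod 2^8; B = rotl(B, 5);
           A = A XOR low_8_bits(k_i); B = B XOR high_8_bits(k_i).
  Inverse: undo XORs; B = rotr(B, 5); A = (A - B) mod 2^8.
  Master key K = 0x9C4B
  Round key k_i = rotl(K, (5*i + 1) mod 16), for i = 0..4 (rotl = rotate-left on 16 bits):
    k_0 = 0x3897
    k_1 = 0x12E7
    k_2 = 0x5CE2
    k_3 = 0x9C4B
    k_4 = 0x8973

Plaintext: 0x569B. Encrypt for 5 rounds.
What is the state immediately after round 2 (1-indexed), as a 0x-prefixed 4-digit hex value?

0x567B

s_0 = plaintext = 0x569B
s_1 = Round(s_0, k_0) = 0x664B
s_2 = Round(s_1, k_1) = 0x567B
s_3 = Round(s_2, k_2) = 0x3333
s_4 = Round(s_3, k_3) = 0x2DFA
s_5 = Round(s_4, k_4) = 0x54D6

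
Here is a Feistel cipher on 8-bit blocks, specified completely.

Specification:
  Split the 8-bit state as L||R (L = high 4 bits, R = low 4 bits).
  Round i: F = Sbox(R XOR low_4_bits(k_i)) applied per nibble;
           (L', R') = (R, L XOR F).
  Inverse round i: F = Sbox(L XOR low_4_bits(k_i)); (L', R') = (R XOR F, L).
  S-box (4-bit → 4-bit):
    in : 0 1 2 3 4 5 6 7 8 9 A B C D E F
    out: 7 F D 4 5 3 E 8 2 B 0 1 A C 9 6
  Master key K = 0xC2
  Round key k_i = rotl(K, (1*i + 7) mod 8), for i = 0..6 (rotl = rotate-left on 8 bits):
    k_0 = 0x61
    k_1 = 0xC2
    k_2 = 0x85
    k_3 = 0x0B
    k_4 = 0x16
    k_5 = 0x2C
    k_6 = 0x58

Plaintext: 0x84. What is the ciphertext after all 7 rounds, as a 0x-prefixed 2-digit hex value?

s_0 = plaintext = 0x84
s_1 = Round(s_0, k_0) = 0x4B
s_2 = Round(s_1, k_1) = 0xBF
s_3 = Round(s_2, k_2) = 0xFB
s_4 = Round(s_3, k_3) = 0xB8
s_5 = Round(s_4, k_4) = 0x82
s_6 = Round(s_5, k_5) = 0x21
s_7 = Round(s_6, k_6) = 0x19

0x19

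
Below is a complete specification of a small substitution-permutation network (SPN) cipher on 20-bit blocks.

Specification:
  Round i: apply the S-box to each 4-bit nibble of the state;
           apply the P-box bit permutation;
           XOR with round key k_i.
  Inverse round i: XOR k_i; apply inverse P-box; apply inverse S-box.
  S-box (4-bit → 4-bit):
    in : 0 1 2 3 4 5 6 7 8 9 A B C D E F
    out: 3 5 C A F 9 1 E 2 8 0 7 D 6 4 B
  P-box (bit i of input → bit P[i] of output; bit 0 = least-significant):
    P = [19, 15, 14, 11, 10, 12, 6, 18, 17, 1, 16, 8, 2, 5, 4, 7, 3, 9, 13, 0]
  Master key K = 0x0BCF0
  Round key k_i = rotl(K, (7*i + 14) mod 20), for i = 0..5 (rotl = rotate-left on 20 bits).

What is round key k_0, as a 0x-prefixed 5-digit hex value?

0xC02F3

K = 0x0BCF0
k_0 = rotl(K, (7*0+14) mod 20) = rotl(K, 14) = 0xC02F3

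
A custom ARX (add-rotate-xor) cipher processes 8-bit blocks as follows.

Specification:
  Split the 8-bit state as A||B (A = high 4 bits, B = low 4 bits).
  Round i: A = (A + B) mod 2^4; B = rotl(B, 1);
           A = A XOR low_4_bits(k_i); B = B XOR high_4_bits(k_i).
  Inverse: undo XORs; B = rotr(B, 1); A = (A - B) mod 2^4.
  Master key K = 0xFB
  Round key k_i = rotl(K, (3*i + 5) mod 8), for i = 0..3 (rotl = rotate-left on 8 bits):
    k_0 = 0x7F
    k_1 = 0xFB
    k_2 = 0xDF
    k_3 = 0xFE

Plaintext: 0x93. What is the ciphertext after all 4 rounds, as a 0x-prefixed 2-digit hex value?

s_0 = plaintext = 0x93
s_1 = Round(s_0, k_0) = 0x31
s_2 = Round(s_1, k_1) = 0xFD
s_3 = Round(s_2, k_2) = 0x36
s_4 = Round(s_3, k_3) = 0x73

0x73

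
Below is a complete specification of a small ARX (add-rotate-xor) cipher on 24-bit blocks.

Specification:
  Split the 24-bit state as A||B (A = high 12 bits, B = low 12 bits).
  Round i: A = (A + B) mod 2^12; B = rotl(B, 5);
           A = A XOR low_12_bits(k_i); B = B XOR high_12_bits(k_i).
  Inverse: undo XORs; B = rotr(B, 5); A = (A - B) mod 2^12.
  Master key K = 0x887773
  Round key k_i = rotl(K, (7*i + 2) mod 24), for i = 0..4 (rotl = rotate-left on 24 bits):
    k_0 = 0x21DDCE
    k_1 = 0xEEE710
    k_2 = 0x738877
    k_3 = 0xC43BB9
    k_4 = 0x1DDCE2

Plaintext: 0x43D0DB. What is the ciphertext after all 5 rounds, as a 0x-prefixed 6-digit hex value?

0xBAE38B

s_0 = plaintext = 0x43D0DB
s_1 = Round(s_0, k_0) = 0x8D697C
s_2 = Round(s_1, k_1) = 0x54217C
s_3 = Round(s_2, k_2) = 0xEC98BA
s_4 = Round(s_3, k_3) = 0xC3AB12
s_5 = Round(s_4, k_4) = 0xBAE38B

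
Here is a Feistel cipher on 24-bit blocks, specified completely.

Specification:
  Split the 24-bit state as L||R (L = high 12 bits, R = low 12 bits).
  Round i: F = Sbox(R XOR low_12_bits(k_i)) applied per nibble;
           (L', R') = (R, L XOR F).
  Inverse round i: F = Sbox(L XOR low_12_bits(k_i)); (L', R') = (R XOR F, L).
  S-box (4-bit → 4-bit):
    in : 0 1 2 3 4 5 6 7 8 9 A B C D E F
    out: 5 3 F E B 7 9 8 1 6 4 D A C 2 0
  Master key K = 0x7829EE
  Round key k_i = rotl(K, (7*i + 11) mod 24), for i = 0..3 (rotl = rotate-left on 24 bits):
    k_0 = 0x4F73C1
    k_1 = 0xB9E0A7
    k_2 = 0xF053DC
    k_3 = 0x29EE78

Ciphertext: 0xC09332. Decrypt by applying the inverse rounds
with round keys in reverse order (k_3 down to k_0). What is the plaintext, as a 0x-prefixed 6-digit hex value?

s_0 = ciphertext = 0xC09332
s_1 = InvRound(s_0, k_3) = 0xCB1C09
s_2 = InvRound(s_1, k_2) = 0xC95CB1
s_3 = InvRound(s_2, k_1) = 0x65EC95
s_4 = InvRound(s_3, k_0) = 0xBF565E

0xBF565E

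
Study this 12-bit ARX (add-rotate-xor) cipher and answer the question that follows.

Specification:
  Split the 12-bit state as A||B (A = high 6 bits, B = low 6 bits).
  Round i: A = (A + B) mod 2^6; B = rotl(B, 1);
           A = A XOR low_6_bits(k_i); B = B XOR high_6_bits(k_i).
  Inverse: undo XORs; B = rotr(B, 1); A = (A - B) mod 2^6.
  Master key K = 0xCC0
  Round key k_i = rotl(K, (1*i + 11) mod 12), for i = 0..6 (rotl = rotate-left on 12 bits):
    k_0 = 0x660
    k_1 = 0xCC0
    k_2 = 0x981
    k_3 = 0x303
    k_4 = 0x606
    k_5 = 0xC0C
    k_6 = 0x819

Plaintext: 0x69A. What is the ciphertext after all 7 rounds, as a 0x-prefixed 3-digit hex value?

0xEFC

s_0 = plaintext = 0x69A
s_1 = Round(s_0, k_0) = 0x52D
s_2 = Round(s_1, k_1) = 0x068
s_3 = Round(s_2, k_2) = 0xA37
s_4 = Round(s_3, k_3) = 0x723
s_5 = Round(s_4, k_4) = 0xE5F
s_6 = Round(s_5, k_5) = 0x50E
s_7 = Round(s_6, k_6) = 0xEFC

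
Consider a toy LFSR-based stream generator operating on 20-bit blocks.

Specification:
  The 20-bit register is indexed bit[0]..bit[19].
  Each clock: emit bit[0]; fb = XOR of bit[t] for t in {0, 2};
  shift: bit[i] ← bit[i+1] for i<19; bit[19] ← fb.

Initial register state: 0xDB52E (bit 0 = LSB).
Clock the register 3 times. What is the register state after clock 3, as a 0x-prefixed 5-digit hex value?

reg_0 = 0xDB52E
clock 1: out=0, reg = 0xEDA97
clock 2: out=1, reg = 0x76D4B
clock 3: out=1, reg = 0xBB6A5

0xBB6A5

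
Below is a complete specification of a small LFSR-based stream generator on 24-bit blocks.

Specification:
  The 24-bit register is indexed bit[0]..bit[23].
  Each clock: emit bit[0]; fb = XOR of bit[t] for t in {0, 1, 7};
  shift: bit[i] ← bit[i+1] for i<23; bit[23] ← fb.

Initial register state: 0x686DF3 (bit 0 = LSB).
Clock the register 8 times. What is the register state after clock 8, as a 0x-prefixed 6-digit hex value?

reg_0 = 0x686DF3
clock 1: out=1, reg = 0xB436F9
clock 2: out=1, reg = 0x5A1B7C
clock 3: out=0, reg = 0x2D0DBE
clock 4: out=0, reg = 0x1686DF
clock 5: out=1, reg = 0x8B436F
clock 6: out=1, reg = 0x45A1B7
clock 7: out=1, reg = 0xA2D0DB
clock 8: out=1, reg = 0xD1686D

0xD1686D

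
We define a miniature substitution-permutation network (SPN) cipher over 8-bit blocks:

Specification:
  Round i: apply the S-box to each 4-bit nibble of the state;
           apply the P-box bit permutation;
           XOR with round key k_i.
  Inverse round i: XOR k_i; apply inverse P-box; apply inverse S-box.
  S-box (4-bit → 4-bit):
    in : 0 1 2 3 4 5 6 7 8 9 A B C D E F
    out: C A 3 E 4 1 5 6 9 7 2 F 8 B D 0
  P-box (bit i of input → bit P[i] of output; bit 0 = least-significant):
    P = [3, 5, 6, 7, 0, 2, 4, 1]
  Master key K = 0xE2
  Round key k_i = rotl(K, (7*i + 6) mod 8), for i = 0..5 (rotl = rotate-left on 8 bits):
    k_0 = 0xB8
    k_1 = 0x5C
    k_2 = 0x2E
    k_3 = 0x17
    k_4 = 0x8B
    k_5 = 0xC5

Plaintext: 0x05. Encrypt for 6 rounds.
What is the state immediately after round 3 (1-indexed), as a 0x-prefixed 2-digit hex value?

0xFA

s_0 = plaintext = 0x05
s_1 = Round(s_0, k_0) = 0xA2
s_2 = Round(s_1, k_1) = 0x70
s_3 = Round(s_2, k_2) = 0xFA
s_4 = Round(s_3, k_3) = 0x37
s_5 = Round(s_4, k_4) = 0xFD
s_6 = Round(s_5, k_5) = 0x6D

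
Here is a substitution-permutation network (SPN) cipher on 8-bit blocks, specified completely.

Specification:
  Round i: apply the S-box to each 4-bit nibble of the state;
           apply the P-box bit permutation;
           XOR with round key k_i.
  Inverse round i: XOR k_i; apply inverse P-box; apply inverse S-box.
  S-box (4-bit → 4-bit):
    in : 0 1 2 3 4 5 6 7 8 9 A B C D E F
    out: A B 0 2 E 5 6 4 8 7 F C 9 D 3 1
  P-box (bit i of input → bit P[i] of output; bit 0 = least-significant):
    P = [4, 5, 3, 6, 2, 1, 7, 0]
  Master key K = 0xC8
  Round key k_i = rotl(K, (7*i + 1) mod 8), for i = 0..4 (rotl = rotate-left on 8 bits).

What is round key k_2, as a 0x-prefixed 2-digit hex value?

K = 0xC8
k_0 = rotl(K, (7*0+1) mod 8) = rotl(K, 1) = 0x91
k_1 = rotl(K, (7*1+1) mod 8) = rotl(K, 0) = 0xC8
k_2 = rotl(K, (7*2+1) mod 8) = rotl(K, 7) = 0x64

0x64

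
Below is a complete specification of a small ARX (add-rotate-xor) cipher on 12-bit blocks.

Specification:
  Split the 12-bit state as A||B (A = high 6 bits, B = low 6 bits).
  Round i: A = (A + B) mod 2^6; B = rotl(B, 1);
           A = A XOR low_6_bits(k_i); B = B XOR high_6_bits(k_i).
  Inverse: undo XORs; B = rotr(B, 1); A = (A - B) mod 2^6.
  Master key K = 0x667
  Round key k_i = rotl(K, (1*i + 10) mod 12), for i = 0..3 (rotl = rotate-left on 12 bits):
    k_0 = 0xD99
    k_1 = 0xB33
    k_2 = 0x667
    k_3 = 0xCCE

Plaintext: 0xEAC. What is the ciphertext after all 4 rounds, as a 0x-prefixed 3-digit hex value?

0xECE

s_0 = plaintext = 0xEAC
s_1 = Round(s_0, k_0) = 0xFEF
s_2 = Round(s_1, k_1) = 0x773
s_3 = Round(s_2, k_2) = 0xDFE
s_4 = Round(s_3, k_3) = 0xECE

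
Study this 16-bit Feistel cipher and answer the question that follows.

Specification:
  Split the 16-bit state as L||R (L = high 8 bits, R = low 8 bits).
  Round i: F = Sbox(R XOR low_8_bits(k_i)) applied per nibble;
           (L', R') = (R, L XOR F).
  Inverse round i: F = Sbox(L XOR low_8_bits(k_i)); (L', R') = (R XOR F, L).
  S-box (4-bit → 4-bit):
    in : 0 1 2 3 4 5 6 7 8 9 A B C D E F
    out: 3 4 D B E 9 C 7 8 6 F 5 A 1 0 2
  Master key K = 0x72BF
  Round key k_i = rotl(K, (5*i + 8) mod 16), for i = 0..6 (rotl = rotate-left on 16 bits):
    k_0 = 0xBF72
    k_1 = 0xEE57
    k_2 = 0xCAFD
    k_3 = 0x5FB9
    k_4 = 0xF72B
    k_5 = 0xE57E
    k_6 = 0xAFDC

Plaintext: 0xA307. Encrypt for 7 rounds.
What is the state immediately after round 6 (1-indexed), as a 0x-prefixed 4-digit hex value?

0xABD3

s_0 = plaintext = 0xA307
s_1 = Round(s_0, k_0) = 0x07DA
s_2 = Round(s_1, k_1) = 0xDA86
s_3 = Round(s_2, k_2) = 0x86AF
s_4 = Round(s_3, k_3) = 0xAFCA
s_5 = Round(s_4, k_4) = 0xCAAB
s_6 = Round(s_5, k_5) = 0xABD3
s_7 = Round(s_6, k_6) = 0xD399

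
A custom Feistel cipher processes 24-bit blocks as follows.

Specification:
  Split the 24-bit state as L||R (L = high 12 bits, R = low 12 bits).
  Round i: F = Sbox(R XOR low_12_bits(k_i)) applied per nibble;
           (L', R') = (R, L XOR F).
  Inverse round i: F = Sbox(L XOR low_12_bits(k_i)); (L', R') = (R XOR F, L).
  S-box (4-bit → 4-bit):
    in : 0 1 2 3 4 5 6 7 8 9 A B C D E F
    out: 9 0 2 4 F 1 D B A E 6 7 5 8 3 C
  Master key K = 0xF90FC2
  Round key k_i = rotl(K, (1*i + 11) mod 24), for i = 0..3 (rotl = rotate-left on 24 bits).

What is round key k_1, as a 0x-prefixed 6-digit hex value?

0xFC2F90

K = 0xF90FC2
k_0 = rotl(K, (1*0+11) mod 24) = rotl(K, 11) = 0x7E17C8
k_1 = rotl(K, (1*1+11) mod 24) = rotl(K, 12) = 0xFC2F90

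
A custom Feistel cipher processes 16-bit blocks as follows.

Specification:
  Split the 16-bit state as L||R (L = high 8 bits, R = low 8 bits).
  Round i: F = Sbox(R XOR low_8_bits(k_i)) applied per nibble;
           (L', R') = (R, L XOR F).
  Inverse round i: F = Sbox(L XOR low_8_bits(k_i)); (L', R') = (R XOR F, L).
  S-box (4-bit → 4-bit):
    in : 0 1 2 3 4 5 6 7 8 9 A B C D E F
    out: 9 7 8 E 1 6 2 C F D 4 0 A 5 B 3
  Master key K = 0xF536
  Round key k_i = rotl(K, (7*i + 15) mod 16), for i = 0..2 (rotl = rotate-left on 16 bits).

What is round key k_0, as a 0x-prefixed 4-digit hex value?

K = 0xF536
k_0 = rotl(K, (7*0+15) mod 16) = rotl(K, 15) = 0x7A9B

0x7A9B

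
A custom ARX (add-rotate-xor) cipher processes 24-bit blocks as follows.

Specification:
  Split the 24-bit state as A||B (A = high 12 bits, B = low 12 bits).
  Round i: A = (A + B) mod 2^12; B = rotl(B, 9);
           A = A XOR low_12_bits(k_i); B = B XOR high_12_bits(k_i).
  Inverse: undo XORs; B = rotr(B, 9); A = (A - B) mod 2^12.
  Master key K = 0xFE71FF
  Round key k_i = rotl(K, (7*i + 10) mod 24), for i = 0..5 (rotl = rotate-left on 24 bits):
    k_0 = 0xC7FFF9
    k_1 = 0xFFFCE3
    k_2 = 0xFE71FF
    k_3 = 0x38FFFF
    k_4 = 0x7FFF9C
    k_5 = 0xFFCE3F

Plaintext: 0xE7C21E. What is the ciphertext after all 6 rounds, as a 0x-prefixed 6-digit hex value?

s_0 = plaintext = 0xE7C21E
s_1 = Round(s_0, k_0) = 0xF6303C
s_2 = Round(s_1, k_1) = 0x37C7F8
s_3 = Round(s_2, k_2) = 0xA8BF18
s_4 = Round(s_3, k_3) = 0x65C26C
s_5 = Round(s_4, k_4) = 0x754FB2
s_6 = Round(s_5, k_5) = 0x939A0A

0x939A0A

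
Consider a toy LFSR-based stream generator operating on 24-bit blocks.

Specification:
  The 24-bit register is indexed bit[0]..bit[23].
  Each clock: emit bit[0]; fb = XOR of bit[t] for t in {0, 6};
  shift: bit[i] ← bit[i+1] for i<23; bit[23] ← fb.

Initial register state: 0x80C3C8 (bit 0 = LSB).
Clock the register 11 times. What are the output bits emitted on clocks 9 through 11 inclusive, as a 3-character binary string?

110

reg_0 = 0x80C3C8
clock 1: out=0, reg = 0xC061E4
clock 2: out=0, reg = 0xE030F2
clock 3: out=0, reg = 0xF01879
clock 4: out=1, reg = 0x780C3C
clock 5: out=0, reg = 0x3C061E
clock 6: out=0, reg = 0x1E030F
clock 7: out=1, reg = 0x8F0187
clock 8: out=1, reg = 0xC780C3
clock 9: out=1, reg = 0x63C061
clock 10: out=1, reg = 0x31E030
clock 11: out=0, reg = 0x18F018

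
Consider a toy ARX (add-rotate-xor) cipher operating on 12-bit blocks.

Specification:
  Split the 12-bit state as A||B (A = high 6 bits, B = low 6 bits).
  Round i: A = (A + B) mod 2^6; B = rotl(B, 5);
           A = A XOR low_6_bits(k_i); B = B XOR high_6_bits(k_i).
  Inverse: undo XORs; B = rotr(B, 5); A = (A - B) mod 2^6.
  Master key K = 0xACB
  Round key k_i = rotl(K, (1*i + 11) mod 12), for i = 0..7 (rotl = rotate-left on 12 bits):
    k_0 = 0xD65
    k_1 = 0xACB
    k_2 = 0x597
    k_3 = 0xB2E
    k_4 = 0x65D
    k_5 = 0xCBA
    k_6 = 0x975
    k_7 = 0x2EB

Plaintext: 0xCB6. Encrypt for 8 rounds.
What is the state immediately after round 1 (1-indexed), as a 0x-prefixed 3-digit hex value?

s_0 = plaintext = 0xCB6
s_1 = Round(s_0, k_0) = 0x36E
s_2 = Round(s_1, k_1) = 0xC3C
s_3 = Round(s_2, k_2) = 0xEC8
s_4 = Round(s_3, k_3) = 0xB68
s_5 = Round(s_4, k_4) = 0x20D
s_6 = Round(s_5, k_5) = 0xBD4
s_7 = Round(s_6, k_6) = 0xDAF
s_8 = Round(s_7, k_7) = 0x3BC

0x36E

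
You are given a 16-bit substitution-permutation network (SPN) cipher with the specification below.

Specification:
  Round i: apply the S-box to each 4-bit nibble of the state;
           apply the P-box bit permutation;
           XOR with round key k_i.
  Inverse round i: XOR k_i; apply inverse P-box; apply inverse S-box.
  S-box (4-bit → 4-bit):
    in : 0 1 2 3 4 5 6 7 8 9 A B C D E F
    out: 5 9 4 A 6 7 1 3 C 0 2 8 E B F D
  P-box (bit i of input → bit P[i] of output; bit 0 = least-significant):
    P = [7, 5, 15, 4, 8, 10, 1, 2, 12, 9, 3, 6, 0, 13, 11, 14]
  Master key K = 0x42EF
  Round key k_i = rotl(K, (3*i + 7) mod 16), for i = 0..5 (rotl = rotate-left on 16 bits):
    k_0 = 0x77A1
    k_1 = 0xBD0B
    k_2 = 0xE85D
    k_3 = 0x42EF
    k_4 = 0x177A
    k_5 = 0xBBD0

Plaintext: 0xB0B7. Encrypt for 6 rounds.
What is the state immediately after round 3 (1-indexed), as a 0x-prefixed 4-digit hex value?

0xD859

s_0 = plaintext = 0xB0B7
s_1 = Round(s_0, k_0) = 0x270D
s_2 = Round(s_1, k_1) = 0xA6B9
s_3 = Round(s_2, k_2) = 0xD859
s_4 = Round(s_3, k_3) = 0x27A4
s_5 = Round(s_4, k_4) = 0x895A
s_6 = Round(s_5, k_5) = 0xF6F2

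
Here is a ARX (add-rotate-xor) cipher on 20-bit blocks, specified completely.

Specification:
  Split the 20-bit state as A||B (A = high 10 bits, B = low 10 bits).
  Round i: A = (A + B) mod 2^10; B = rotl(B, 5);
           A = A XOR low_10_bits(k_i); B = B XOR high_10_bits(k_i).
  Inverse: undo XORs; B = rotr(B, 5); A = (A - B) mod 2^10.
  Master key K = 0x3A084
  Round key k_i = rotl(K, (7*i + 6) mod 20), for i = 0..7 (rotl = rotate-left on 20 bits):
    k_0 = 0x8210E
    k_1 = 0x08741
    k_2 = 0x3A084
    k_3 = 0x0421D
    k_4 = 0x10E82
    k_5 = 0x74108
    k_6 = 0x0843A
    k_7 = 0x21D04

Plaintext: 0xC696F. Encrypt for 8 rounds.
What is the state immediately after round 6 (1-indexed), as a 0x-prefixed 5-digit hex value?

s_0 = plaintext = 0xC696F
s_1 = Round(s_0, k_0) = 0x61FE3
s_2 = Round(s_1, k_1) = 0x8AC5E
s_3 = Round(s_2, k_2) = 0x8372A
s_4 = Round(s_3, k_3) = 0xCA949
s_5 = Round(s_4, k_4) = 0xBC569
s_6 = Round(s_5, k_5) = 0x548FB
s_7 = Round(s_6, k_6) = 0x9DF46
s_8 = Round(s_7, k_7) = 0x2E45D

0x548FB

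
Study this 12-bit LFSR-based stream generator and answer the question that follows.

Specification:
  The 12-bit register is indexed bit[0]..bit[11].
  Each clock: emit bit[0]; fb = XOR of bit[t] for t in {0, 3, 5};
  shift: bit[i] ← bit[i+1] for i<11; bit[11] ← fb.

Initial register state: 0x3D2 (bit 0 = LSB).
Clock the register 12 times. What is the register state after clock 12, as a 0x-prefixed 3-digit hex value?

0x4B6

reg_0 = 0x3D2
clock 1: out=0, reg = 0x1E9
clock 2: out=1, reg = 0x8F4
clock 3: out=0, reg = 0xC7A
clock 4: out=0, reg = 0x63D
clock 5: out=1, reg = 0xB1E
clock 6: out=0, reg = 0xD8F
clock 7: out=1, reg = 0x6C7
clock 8: out=1, reg = 0xB63
clock 9: out=1, reg = 0x5B1
clock 10: out=1, reg = 0x2D8
clock 11: out=0, reg = 0x96C
clock 12: out=0, reg = 0x4B6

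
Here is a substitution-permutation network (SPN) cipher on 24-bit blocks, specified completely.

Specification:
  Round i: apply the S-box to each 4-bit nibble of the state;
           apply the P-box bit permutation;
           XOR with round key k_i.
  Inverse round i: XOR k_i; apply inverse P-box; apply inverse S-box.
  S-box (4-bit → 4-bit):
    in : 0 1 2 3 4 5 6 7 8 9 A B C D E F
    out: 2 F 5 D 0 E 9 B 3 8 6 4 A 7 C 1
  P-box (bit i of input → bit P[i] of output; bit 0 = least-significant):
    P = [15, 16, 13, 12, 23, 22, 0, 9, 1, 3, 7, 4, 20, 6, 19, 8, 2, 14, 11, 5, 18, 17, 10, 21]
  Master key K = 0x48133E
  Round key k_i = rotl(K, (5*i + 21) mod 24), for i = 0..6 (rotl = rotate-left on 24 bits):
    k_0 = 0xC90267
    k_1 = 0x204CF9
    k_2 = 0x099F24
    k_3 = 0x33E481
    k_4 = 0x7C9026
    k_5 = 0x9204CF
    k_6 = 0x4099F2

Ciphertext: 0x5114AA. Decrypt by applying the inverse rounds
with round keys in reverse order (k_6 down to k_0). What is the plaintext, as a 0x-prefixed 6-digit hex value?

s_0 = ciphertext = 0x5114AA
s_1 = InvRound(s_0, k_6) = 0xBB7C48
s_2 = InvRound(s_1, k_5) = 0x9DB2B5
s_3 = InvRound(s_2, k_4) = 0x94431A
s_4 = InvRound(s_3, k_3) = 0x14913D
s_5 = InvRound(s_4, k_2) = 0x2B2CE0
s_6 = InvRound(s_5, k_1) = 0x00BCBA
s_7 = InvRound(s_6, k_0) = 0xB2A511

0xB2A511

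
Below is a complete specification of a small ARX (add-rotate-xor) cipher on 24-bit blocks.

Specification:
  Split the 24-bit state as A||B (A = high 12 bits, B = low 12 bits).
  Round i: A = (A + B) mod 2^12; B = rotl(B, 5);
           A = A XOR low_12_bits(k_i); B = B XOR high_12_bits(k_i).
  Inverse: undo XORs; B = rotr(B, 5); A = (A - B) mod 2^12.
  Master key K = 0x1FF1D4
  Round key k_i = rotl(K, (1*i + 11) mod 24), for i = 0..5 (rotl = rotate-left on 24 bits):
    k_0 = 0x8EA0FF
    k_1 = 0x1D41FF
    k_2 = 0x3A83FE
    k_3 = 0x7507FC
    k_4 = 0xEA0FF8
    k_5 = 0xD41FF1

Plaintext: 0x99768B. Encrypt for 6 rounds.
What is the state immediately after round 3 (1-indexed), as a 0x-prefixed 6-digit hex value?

0xF3C74A

s_0 = plaintext = 0x99768B
s_1 = Round(s_0, k_0) = 0x0DD987
s_2 = Round(s_1, k_1) = 0xB9B127
s_3 = Round(s_2, k_2) = 0xF3C74A
s_4 = Round(s_3, k_3) = 0x17AE1E
s_5 = Round(s_4, k_4) = 0x060D7C
s_6 = Round(s_5, k_5) = 0x22D2DB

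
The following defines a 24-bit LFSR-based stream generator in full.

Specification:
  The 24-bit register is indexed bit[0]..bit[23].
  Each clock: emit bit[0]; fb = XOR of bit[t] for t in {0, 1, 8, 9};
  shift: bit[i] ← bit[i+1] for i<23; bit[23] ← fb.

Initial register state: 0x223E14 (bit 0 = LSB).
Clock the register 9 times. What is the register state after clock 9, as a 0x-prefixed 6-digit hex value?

0x1F911F

reg_0 = 0x223E14
clock 1: out=0, reg = 0x911F0A
clock 2: out=0, reg = 0xC88F85
clock 3: out=1, reg = 0xE447C2
clock 4: out=0, reg = 0xF223E1
clock 5: out=1, reg = 0xF911F0
clock 6: out=0, reg = 0xFC88F8
clock 7: out=0, reg = 0x7E447C
clock 8: out=0, reg = 0x3F223E
clock 9: out=0, reg = 0x1F911F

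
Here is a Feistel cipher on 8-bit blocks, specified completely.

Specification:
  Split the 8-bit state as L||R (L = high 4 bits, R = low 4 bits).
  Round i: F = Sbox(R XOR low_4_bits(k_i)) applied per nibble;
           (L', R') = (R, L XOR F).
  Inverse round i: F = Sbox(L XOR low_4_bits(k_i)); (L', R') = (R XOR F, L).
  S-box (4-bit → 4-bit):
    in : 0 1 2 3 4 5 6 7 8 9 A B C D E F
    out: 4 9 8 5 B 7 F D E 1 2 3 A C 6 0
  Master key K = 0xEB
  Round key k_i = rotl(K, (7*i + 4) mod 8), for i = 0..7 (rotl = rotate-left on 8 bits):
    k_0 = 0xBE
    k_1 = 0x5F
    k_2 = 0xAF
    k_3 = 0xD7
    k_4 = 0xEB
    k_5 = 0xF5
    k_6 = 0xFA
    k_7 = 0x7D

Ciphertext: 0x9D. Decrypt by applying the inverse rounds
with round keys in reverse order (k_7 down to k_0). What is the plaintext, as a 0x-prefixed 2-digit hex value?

0x25

s_0 = ciphertext = 0x9D
s_1 = InvRound(s_0, k_7) = 0x69
s_2 = InvRound(s_1, k_6) = 0x36
s_3 = InvRound(s_2, k_5) = 0x93
s_4 = InvRound(s_3, k_4) = 0xB9
s_5 = InvRound(s_4, k_3) = 0x3B
s_6 = InvRound(s_5, k_2) = 0x13
s_7 = InvRound(s_6, k_1) = 0x51
s_8 = InvRound(s_7, k_0) = 0x25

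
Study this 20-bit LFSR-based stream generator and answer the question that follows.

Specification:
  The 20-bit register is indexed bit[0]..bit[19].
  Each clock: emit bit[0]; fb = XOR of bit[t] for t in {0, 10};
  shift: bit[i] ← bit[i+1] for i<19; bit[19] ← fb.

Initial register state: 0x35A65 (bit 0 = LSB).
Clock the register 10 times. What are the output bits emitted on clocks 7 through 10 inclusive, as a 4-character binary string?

1001

reg_0 = 0x35A65
clock 1: out=1, reg = 0x9AD32
clock 2: out=0, reg = 0xCD699
clock 3: out=1, reg = 0x66B4C
clock 4: out=0, reg = 0x335A6
clock 5: out=0, reg = 0x99AD3
clock 6: out=1, reg = 0xCCD69
clock 7: out=1, reg = 0x666B4
clock 8: out=0, reg = 0xB335A
clock 9: out=0, reg = 0x599AD
clock 10: out=1, reg = 0xACCD6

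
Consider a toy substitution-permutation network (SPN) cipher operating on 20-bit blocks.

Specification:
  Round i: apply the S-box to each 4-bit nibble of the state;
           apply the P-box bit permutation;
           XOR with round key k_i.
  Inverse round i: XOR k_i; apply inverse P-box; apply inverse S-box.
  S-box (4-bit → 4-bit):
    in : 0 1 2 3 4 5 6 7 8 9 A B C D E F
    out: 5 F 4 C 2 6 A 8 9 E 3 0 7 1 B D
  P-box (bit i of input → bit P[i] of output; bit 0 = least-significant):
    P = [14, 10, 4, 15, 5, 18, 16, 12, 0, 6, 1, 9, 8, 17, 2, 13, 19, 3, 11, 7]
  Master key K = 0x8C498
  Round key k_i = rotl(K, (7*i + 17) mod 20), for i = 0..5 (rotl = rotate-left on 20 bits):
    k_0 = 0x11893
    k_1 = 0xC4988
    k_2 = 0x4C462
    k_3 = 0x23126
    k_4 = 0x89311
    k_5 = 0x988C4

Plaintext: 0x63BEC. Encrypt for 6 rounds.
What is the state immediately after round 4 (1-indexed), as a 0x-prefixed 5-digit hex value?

s_0 = plaintext = 0x63BEC
s_1 = Round(s_0, k_0) = 0x56C2F
s_2 = Round(s_1, k_1) = 0xFA1D3
s_3 = Round(s_2, k_2) = 0xE4F91
s_4 = Round(s_3, k_3) = 0xDE7BD
s_5 = Round(s_4, k_4) = 0x2F011
s_6 = Round(s_5, k_5) = 0xC75F3

0xDE7BD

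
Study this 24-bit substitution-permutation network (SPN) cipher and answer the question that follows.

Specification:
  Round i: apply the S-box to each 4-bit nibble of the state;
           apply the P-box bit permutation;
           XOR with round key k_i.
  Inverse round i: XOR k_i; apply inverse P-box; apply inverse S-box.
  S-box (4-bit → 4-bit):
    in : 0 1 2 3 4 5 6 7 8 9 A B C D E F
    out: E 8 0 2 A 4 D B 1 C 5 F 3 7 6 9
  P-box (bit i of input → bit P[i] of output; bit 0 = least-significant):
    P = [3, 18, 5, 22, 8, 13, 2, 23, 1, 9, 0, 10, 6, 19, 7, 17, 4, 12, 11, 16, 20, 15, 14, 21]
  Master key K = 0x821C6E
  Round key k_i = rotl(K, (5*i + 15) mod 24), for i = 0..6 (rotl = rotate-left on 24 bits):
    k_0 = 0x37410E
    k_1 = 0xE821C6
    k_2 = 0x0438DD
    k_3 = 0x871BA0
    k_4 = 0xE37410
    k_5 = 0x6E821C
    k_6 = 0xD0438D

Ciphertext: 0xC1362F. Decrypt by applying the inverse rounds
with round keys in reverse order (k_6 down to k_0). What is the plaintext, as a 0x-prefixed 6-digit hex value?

s_0 = ciphertext = 0xC1362F
s_1 = InvRound(s_0, k_6) = 0xA45FC5
s_2 = InvRound(s_1, k_5) = 0xEDB9FF
s_3 = InvRound(s_2, k_4) = 0xE5B6AD
s_4 = InvRound(s_3, k_3) = 0x4519DF
s_5 = InvRound(s_4, k_2) = 0x2128C1
s_6 = InvRound(s_5, k_1) = 0x293A61
s_7 = InvRound(s_6, k_0) = 0xAE7DDD

0xAE7DDD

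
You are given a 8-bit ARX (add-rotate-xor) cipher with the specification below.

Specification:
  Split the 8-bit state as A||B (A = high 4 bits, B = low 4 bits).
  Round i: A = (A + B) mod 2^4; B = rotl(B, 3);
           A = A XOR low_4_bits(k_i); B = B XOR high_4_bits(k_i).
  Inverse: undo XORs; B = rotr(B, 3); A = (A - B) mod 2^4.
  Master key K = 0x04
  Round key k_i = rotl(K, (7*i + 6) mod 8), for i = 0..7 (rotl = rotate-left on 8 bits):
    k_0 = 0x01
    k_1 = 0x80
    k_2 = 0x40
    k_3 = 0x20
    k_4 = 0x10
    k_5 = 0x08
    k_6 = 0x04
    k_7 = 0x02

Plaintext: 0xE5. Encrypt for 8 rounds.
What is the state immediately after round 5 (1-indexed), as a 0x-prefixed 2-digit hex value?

s_0 = plaintext = 0xE5
s_1 = Round(s_0, k_0) = 0x2A
s_2 = Round(s_1, k_1) = 0xCD
s_3 = Round(s_2, k_2) = 0x9A
s_4 = Round(s_3, k_3) = 0x37
s_5 = Round(s_4, k_4) = 0xAA
s_6 = Round(s_5, k_5) = 0xC5
s_7 = Round(s_6, k_6) = 0x5A
s_8 = Round(s_7, k_7) = 0xD5

0xAA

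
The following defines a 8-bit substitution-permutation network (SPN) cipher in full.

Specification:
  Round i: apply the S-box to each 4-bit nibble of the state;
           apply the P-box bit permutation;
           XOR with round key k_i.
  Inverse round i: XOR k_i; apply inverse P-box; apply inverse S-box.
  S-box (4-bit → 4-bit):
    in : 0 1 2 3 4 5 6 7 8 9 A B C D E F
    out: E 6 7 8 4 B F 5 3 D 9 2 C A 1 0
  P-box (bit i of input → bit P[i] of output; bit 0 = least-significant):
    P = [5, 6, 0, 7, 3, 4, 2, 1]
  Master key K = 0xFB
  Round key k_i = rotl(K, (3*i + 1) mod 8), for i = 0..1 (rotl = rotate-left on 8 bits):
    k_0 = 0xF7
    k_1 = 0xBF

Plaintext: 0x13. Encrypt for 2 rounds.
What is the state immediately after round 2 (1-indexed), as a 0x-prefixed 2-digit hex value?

0x21

s_0 = plaintext = 0x13
s_1 = Round(s_0, k_0) = 0x63
s_2 = Round(s_1, k_1) = 0x21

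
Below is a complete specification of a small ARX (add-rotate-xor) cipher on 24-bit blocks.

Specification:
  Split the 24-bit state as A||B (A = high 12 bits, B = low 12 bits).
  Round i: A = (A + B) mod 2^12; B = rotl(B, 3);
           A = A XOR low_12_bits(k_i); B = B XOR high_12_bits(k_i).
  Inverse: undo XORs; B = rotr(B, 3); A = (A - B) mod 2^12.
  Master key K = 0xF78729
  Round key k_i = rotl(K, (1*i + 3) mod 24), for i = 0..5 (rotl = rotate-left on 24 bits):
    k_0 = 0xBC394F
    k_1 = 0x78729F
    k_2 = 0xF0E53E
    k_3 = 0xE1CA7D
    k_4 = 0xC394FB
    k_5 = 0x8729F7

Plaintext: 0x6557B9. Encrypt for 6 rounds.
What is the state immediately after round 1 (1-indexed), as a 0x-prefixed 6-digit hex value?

s_0 = plaintext = 0x6557B9
s_1 = Round(s_0, k_0) = 0x741608
s_2 = Round(s_1, k_1) = 0xFD67C4
s_3 = Round(s_2, k_2) = 0x2A412D
s_4 = Round(s_3, k_3) = 0x9AC774
s_5 = Round(s_4, k_4) = 0x5DB79A
s_6 = Round(s_5, k_5) = 0x4824A1

0x741608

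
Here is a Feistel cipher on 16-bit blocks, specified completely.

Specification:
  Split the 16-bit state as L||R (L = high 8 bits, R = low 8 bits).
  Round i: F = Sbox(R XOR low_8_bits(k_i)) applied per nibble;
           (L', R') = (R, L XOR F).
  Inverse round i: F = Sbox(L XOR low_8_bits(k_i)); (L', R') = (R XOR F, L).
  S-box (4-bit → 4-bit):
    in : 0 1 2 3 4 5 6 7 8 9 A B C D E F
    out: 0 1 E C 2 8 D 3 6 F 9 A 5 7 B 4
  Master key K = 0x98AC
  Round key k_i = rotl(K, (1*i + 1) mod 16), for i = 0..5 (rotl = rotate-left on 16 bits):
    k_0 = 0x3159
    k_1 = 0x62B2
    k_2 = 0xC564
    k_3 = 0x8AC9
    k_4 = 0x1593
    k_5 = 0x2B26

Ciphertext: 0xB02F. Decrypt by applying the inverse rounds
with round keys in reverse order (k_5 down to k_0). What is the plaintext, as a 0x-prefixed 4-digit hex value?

s_0 = ciphertext = 0xB02F
s_1 = InvRound(s_0, k_5) = 0xD2B0
s_2 = InvRound(s_1, k_4) = 0x91D2
s_3 = InvRound(s_2, k_3) = 0x5491
s_4 = InvRound(s_3, k_2) = 0x5154
s_5 = InvRound(s_4, k_1) = 0xE851
s_6 = InvRound(s_5, k_0) = 0xF0E8

0xF0E8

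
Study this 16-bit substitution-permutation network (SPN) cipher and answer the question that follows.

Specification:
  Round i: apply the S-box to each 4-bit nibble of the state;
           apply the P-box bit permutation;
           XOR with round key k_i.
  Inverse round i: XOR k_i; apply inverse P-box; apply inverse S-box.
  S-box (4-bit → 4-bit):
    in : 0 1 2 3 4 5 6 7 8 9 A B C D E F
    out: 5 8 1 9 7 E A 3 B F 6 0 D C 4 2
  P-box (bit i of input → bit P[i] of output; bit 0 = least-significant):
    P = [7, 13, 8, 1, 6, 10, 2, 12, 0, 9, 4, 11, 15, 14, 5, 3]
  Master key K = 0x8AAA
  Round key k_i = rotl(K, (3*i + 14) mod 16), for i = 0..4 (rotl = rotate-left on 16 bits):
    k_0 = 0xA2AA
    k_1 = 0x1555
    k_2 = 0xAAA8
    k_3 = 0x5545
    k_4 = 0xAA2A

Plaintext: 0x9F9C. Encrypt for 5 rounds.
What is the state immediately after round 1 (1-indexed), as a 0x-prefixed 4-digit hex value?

0x7544

s_0 = plaintext = 0x9F9C
s_1 = Round(s_0, k_0) = 0x7544
s_2 = Round(s_1, k_1) = 0xFA81
s_3 = Round(s_2, k_2) = 0xFCFA
s_4 = Round(s_3, k_3) = 0x3854
s_5 = Round(s_4, k_4) = 0x15A7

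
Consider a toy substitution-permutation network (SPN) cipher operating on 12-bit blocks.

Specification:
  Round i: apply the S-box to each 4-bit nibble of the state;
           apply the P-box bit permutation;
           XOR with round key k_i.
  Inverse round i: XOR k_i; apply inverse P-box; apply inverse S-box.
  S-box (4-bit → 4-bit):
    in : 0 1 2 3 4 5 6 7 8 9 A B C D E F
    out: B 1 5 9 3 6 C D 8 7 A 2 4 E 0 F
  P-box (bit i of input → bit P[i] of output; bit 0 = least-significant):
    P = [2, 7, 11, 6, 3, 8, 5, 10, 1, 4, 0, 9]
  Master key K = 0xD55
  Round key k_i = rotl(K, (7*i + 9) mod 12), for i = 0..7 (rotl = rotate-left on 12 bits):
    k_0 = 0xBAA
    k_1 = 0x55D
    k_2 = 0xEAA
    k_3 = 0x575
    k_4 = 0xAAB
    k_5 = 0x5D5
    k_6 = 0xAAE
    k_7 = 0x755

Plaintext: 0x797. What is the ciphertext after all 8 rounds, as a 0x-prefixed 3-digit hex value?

0xC3E

s_0 = plaintext = 0x797
s_1 = Round(s_0, k_0) = 0x0C5
s_2 = Round(s_1, k_1) = 0xFEF
s_3 = Round(s_2, k_2) = 0x47D
s_4 = Round(s_3, k_3) = 0x98F
s_5 = Round(s_4, k_4) = 0x67C
s_6 = Round(s_5, k_5) = 0xBFC
s_7 = Round(s_6, k_6) = 0x796
s_8 = Round(s_7, k_7) = 0xC3E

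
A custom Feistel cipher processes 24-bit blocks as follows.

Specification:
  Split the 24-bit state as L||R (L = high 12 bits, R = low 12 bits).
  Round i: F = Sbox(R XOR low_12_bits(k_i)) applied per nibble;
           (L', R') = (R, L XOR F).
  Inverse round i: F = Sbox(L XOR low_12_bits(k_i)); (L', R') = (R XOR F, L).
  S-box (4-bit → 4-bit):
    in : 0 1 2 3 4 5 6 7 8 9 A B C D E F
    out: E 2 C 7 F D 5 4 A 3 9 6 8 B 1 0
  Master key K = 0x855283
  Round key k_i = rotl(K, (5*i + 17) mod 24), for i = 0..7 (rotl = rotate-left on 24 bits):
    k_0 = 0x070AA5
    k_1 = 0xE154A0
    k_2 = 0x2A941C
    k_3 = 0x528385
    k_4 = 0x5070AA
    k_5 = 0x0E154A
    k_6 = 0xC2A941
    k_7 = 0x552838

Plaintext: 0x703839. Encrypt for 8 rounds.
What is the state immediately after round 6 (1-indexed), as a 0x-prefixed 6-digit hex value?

s_0 = plaintext = 0x703839
s_1 = Round(s_0, k_0) = 0x839B3B
s_2 = Round(s_1, k_1) = 0xB3B80F
s_3 = Round(s_2, k_2) = 0x80F31C
s_4 = Round(s_3, k_3) = 0x31C63C
s_5 = Round(s_4, k_4) = 0x63C629
s_6 = Round(s_5, k_5) = 0x62916B
s_7 = Round(s_6, k_6) = 0x16BCE0
s_8 = Round(s_7, k_7) = 0xCE0ED1

0x62916B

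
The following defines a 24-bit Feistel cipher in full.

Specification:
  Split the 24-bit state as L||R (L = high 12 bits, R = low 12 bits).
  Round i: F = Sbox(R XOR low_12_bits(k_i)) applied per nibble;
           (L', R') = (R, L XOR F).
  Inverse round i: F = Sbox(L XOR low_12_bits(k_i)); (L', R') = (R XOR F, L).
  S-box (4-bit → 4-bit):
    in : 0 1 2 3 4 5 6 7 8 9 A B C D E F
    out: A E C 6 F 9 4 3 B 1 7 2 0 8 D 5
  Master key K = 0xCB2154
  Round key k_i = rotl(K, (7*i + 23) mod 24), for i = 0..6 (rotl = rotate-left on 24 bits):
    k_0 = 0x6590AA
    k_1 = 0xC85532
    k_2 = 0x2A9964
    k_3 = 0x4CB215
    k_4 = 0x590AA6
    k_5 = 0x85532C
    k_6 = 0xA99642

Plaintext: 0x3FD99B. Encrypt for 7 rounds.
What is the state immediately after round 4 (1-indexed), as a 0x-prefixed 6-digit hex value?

s_0 = plaintext = 0x3FD99B
s_1 = Round(s_0, k_0) = 0x99B293
s_2 = Round(s_1, k_1) = 0x293AE5
s_3 = Round(s_2, k_2) = 0xAE542D
s_4 = Round(s_3, k_3) = 0x42DE8E
s_5 = Round(s_4, k_4) = 0xE8EBE6
s_6 = Round(s_5, k_5) = 0xBE6589
s_7 = Round(s_6, k_6) = 0x589DE4

0x42DE8E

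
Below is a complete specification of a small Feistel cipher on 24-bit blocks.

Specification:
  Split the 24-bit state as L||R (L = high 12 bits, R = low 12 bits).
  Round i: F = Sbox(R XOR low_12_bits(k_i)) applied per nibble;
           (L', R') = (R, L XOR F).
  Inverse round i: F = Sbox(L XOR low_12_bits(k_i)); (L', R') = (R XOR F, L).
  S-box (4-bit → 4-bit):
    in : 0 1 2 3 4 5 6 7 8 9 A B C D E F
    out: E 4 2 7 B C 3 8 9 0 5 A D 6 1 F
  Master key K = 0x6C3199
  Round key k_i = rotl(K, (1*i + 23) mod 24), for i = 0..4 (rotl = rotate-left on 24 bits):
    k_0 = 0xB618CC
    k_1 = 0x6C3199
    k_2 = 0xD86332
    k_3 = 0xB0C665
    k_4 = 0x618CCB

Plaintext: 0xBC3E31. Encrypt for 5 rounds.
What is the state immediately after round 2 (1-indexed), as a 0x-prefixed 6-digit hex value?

s_0 = plaintext = 0xBC3E31
s_1 = Round(s_0, k_0) = 0xE31835
s_2 = Round(s_1, k_1) = 0x835E6C
s_3 = Round(s_2, k_2) = 0xE6CEF4
s_4 = Round(s_3, k_3) = 0xEF4768
s_5 = Round(s_4, k_4) = 0x7684A3

0x835E6C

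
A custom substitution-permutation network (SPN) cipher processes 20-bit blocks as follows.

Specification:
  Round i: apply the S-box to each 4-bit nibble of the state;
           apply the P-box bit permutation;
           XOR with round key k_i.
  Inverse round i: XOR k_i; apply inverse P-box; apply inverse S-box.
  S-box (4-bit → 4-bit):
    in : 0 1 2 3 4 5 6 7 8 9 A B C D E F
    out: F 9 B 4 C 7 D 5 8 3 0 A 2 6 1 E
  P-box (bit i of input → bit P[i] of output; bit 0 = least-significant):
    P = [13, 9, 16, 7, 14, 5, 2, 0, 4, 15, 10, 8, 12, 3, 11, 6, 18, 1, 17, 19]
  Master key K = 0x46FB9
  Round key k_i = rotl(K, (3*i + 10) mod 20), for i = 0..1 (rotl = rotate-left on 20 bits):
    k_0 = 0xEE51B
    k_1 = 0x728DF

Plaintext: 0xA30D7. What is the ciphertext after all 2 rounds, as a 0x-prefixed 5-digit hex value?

0xC633C

s_0 = plaintext = 0xA30D7
s_1 = Round(s_0, k_0) = 0xF482F
s_2 = Round(s_1, k_1) = 0xC633C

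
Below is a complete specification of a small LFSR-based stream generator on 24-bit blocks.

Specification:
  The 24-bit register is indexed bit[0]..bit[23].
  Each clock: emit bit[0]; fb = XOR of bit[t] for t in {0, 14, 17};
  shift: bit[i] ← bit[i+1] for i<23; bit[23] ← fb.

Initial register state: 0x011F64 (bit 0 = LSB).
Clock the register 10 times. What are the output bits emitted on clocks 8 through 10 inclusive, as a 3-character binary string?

reg_0 = 0x011F64
clock 1: out=0, reg = 0x008FB2
clock 2: out=0, reg = 0x0047D9
clock 3: out=1, reg = 0x0023EC
clock 4: out=0, reg = 0x0011F6
clock 5: out=0, reg = 0x0008FB
clock 6: out=1, reg = 0x80047D
clock 7: out=1, reg = 0xC0023E
clock 8: out=0, reg = 0x60011F
clock 9: out=1, reg = 0xB0008F
clock 10: out=1, reg = 0xD80047

011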